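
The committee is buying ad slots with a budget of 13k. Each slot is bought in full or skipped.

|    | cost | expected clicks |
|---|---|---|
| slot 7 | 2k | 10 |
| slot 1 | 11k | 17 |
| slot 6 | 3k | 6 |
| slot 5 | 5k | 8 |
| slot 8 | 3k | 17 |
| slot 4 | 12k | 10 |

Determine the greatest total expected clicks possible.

41

slot 7 + slot 6 + slot 8: cost 2 + 3 + 3 = 8 ≤ 13, expected clicks 10 + 6 + 17 = 33.
slot 7 + slot 6 + slot 5 + slot 8: cost 2 + 3 + 5 + 3 = 13 ≤ 13, expected clicks 10 + 6 + 8 + 17 = 41.
slot 7 + slot 5 + slot 8: cost 2 + 5 + 3 = 10 ≤ 13, expected clicks 10 + 8 + 17 = 35.
Best is slot 7, slot 6, slot 5, and slot 8 with total expected clicks 41.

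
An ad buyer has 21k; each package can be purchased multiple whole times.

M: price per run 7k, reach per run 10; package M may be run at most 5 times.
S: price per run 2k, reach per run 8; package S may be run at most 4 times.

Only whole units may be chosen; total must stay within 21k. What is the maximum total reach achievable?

44

2×M and 3×S: price 20 ≤ 21, reach 2·10 + 3·8 = 44.
1×M and 4×S: price 15 ≤ 21, reach 1·10 + 4·8 = 42.
Best is 44.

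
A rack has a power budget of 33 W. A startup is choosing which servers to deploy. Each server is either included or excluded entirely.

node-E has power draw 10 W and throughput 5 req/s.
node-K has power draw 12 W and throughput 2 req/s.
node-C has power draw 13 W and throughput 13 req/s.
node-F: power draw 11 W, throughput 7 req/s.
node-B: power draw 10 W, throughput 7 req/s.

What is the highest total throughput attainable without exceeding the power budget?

Treat it as a binary knapsack problem.
Allowing fractional choices, the relaxed optimum would be about 26.4, but servers are indivisible.
node-E + node-C + node-B: power draw 10 + 13 + 10 = 33 ≤ 33, throughput 5 + 13 + 7 = 25.
node-C + node-B: power draw 13 + 10 = 23 ≤ 33, throughput 13 + 7 = 20.
node-C + node-F: power draw 13 + 11 = 24 ≤ 33, throughput 13 + 7 = 20.
Best is node-E, node-C, and node-B with total throughput 25.

25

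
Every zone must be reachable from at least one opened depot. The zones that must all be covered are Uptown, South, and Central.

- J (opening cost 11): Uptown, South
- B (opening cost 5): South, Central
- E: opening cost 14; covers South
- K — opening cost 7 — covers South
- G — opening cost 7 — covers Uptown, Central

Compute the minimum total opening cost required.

12

Choose B and G: together they cover Uptown, South, Central — every zone.
Total opening cost: 5 + 7 = 12.
No cover costs less than 12.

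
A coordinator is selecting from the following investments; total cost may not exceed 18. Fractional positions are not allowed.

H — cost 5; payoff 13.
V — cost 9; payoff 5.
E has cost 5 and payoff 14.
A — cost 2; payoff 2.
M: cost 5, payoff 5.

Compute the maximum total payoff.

34

H + E + A + M: cost 5 + 5 + 2 + 5 = 17 ≤ 18, payoff 13 + 14 + 2 + 5 = 34.
H + E + A: cost 5 + 5 + 2 = 12 ≤ 18, payoff 13 + 14 + 2 = 29.
H + E + M: cost 5 + 5 + 5 = 15 ≤ 18, payoff 13 + 14 + 5 = 32.
Best is H, E, A, and M with total payoff 34.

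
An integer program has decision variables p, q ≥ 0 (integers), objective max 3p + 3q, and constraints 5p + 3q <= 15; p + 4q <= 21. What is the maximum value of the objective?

15

(p,q)=(0,5): 5·0+3·5=15≤15, 1·0+4·5=20≤21, objective 15.
(p,q)=(0,4): 5·0+3·4=12≤15, 1·0+4·4=16≤21, objective 12.
No feasible integer point exceeds 15.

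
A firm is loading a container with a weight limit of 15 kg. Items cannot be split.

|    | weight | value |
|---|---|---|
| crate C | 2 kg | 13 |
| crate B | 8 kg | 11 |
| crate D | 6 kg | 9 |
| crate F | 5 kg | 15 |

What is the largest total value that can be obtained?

39

This is a 0-1 knapsack instance.
Allowing fractional choices, the relaxed optimum would be about 39.8, but items are indivisible.
crate C + crate F: weight 2 + 5 = 7 ≤ 15, value 13 + 15 = 28.
crate C + crate B + crate F: weight 2 + 8 + 5 = 15 ≤ 15, value 13 + 11 + 15 = 39.
crate C + crate D + crate F: weight 2 + 6 + 5 = 13 ≤ 15, value 13 + 9 + 15 = 37.
Best is crate C, crate B, and crate F with total value 39.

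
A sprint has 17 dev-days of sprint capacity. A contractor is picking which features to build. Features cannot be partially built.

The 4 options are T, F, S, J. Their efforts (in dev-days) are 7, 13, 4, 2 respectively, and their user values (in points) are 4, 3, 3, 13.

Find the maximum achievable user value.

T + S + J: effort 7 + 4 + 2 = 13 ≤ 17, user value 4 + 3 + 13 = 20.
T + J: effort 7 + 2 = 9 ≤ 17, user value 4 + 13 = 17.
S + J: effort 4 + 2 = 6 ≤ 17, user value 3 + 13 = 16.
Best is T, S, and J with total user value 20.

20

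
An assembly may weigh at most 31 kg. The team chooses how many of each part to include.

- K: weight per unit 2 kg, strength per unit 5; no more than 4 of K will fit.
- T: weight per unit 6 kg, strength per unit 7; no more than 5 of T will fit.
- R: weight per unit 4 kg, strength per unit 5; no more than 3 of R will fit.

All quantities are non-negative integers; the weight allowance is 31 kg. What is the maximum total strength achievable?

This is a bounded integer knapsack.
4×K, 3×T, and 1×R: weight 30 ≤ 31, strength 4·5 + 3·7 + 1·5 = 46.
3×K, 2×T, and 3×R: weight 30 ≤ 31, strength 3·5 + 2·7 + 3·5 = 44.
Best is 46.

46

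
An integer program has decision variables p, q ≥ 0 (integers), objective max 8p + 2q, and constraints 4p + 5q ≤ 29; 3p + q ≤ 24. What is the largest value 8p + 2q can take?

Relaxing integrality, the LP optimum is 58.00 at (p,q) = (7.25, 0), which is not an integer point.
(p,q)=(7,0): 4·7+5·0=28≤29, 3·7+1·0=21≤24, objective 56.
(p,q)=(6,1): 4·6+5·1=29≤29, 3·6+1·1=19≤24, objective 50.
(p,q)=(6,0): 4·6+5·0=24≤29, 3·6+1·0=18≤24, objective 48.
No feasible integer point exceeds 56.

56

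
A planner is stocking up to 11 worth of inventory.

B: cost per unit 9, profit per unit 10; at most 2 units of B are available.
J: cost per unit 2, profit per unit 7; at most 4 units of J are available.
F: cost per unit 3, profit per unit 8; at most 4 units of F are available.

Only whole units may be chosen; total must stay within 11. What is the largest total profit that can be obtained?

This is a bounded integer knapsack.
Take 4×J and 1×F: cost 11 ≤ 11, profit 4·7 + 1·8 = 36.
J has the best ratio (7/2) and is taken to its limit of 4; remaining capacity is filled optimally with the others.

36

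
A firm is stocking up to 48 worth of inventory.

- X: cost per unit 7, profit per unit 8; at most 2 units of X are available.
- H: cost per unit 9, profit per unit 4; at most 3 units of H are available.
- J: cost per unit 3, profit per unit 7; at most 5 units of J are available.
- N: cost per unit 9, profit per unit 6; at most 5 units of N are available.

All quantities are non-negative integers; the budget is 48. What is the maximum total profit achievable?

2×X, 5×J, and 2×N: cost 47 ≤ 48, profit 2·8 + 5·7 + 2·6 = 63.
2×X, 1×H, 5×J, and 1×N: cost 47 ≤ 48, profit 2·8 + 1·4 + 5·7 + 1·6 = 61.
Best is 63.

63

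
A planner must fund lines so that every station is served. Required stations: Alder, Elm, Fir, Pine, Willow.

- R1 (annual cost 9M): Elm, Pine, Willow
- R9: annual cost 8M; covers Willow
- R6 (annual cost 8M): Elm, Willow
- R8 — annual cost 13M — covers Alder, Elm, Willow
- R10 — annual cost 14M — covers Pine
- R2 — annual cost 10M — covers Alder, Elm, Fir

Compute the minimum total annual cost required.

Choose R1 and R2: together they cover Alder, Elm, Fir, Pine, Willow — every station.
Total annual cost: 9 + 10 = 19.
No cover costs less than 19.

19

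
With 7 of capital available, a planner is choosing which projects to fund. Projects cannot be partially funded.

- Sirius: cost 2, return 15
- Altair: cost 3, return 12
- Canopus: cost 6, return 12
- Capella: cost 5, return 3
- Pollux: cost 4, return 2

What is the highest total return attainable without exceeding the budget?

Allowing fractional choices, the relaxed optimum would be about 31.0, but projects are indivisible.
Sirius + Capella: cost 2 + 5 = 7 ≤ 7, return 15 + 3 = 18.
Sirius + Altair: cost 2 + 3 = 5 ≤ 7, return 15 + 12 = 27.
Sirius + Pollux: cost 2 + 4 = 6 ≤ 7, return 15 + 2 = 17.
Best is Sirius and Altair with total return 27.

27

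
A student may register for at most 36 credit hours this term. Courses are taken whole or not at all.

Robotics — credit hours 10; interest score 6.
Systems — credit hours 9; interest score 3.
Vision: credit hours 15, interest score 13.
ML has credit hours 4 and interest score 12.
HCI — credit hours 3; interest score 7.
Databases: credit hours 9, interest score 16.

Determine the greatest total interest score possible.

Treat it as a binary knapsack problem.
Vision + ML + HCI + Databases: credit hours 15 + 4 + 3 + 9 = 31 ≤ 36, interest score 13 + 12 + 7 + 16 = 48.
Robotics + Systems + ML + HCI + Databases: credit hours 10 + 9 + 4 + 3 + 9 = 35 ≤ 36, interest score 6 + 3 + 12 + 7 + 16 = 44.
Robotics + ML + HCI + Databases: credit hours 10 + 4 + 3 + 9 = 26 ≤ 36, interest score 6 + 12 + 7 + 16 = 41.
Best is Vision, ML, HCI, and Databases with total interest score 48.

48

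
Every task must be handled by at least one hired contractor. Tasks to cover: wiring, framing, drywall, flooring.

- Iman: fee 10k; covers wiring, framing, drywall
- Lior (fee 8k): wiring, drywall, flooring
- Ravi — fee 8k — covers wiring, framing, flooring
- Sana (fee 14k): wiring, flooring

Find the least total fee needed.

16

Choose Lior and Ravi: together they cover wiring, framing, drywall, flooring — every task.
Total fee: 8 + 8 = 16.
No cover costs less than 16.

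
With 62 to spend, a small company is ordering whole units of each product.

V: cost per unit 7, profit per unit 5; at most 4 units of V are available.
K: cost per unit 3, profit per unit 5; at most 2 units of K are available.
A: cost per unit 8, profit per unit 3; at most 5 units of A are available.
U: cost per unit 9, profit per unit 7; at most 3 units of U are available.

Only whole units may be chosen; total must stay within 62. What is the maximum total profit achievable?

51

K has the best ratio (5/3); taking only K gives at most 2×5 = 10 (stopped by the supply cap of 2).
Mixing does better — 4×V, 2×K, and 3×U: cost 61 ≤ 62, profit 4·5 + 2·5 + 3·7 = 51.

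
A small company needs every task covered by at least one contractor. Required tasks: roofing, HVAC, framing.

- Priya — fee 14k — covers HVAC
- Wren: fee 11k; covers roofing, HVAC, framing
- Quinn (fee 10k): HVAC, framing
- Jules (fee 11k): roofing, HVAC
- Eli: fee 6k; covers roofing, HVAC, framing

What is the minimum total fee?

Eli alone covers roofing, HVAC, framing — every task.
Total fee: 6.
No cover costs less than 6.

6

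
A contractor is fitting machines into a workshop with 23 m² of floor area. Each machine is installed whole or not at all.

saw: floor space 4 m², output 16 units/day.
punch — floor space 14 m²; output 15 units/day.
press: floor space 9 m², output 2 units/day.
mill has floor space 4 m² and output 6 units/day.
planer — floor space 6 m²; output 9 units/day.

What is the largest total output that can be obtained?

This is an integer program with binary decision variables.
Allowing fractional choices, the relaxed optimum would be about 40.6, but machines are indivisible.
saw + press + mill + planer: floor space 4 + 9 + 4 + 6 = 23 ≤ 23, output 16 + 2 + 6 + 9 = 33.
saw + punch + mill: floor space 4 + 14 + 4 = 22 ≤ 23, output 16 + 15 + 6 = 37.
Best is saw, punch, and mill with total output 37.

37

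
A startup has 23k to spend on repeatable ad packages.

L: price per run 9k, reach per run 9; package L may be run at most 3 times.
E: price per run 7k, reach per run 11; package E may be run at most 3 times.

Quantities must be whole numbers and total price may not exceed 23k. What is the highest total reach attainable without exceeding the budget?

33

This is a bounded integer knapsack.
E has the best ratio (11/7); taking only E gives at most 3×11 = 33 (stopped by the price limit).
Optimal: 3×E: price 21 ≤ 23, reach 3·11 = 33.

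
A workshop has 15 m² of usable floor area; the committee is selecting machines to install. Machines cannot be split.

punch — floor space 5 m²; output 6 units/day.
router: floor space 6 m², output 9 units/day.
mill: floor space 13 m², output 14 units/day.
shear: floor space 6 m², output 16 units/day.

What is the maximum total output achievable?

25

This is a 0-1 knapsack instance.
Allowing fractional choices, the relaxed optimum would be about 28.6, but machines are indivisible.
router + shear: floor space 6 + 6 = 12 ≤ 15, output 9 + 16 = 25.
punch + shear: floor space 5 + 6 = 11 ≤ 15, output 6 + 16 = 22.
shear: floor space 6 ≤ 15, output 16.
Best is router and shear with total output 25.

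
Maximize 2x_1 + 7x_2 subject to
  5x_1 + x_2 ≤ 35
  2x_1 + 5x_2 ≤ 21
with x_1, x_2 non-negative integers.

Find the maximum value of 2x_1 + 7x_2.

Relaxing integrality, the LP optimum is 29.40 at (x_1,x_2) = (0, 4.2), which is not an integer point.
(x_1,x_2)=(0,4) is feasible, giving 28.
(x_1,x_2)=(1,3) is feasible, giving 23.
(x_1,x_2)=(0,3) is feasible, giving 21.
The best lattice point is (0,4), giving 28.

28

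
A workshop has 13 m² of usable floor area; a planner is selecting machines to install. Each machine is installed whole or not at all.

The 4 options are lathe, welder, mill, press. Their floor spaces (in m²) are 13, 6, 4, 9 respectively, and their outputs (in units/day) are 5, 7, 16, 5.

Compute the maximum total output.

This is an integer program with binary decision variables.
Allowing fractional choices, the relaxed optimum would be about 24.7, but machines are indivisible.
welder + mill: floor space 6 + 4 = 10 ≤ 13, output 7 + 16 = 23.
mill + press: floor space 4 + 9 = 13 ≤ 13, output 16 + 5 = 21.
mill: floor space 4 ≤ 13, output 16.
Best is welder and mill with total output 23.

23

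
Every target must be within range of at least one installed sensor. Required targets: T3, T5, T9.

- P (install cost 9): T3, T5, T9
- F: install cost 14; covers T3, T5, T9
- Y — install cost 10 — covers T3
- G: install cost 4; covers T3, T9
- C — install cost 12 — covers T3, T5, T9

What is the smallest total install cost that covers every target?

9

The greedy cost-per-new-target heuristic would pick G and P for 13, but a cheaper cover exists.
P alone covers T3, T5, T9 — every target.
Total install cost: 9.
No cover costs less than 9.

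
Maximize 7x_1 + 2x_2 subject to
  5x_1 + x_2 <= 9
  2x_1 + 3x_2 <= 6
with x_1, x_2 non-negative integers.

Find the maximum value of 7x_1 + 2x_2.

The continuous relaxation peaks at (1.62, 0.923) with value 13.15; rounding to a feasible lattice point costs some objective.
(x_1,x_2)=(1,1): 5·1+1·1=6≤9, 2·1+3·1=5≤6, objective 9.
(x_1,x_2)=(1,0): 5·1+1·0=5≤9, 2·1+3·0=2≤6, objective 7.
(x_1,x_2)=(0,2): 5·0+1·2=2≤9, 2·0+3·2=6≤6, objective 4.
No feasible integer point exceeds 9.

9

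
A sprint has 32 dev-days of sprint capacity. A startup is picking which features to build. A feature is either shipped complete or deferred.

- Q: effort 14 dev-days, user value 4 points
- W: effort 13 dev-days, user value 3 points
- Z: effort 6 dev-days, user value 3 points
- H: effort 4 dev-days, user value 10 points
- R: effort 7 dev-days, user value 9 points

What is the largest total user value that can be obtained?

Treat it as a binary knapsack problem.
Allowing fractional choices, the relaxed optimum would be about 26.2, but features are indivisible.
Q + H + R: effort 14 + 4 + 7 = 25 ≤ 32, user value 4 + 10 + 9 = 23.
Q + Z + H + R: effort 14 + 6 + 4 + 7 = 31 ≤ 32, user value 4 + 3 + 10 + 9 = 26.
W + Z + H + R: effort 13 + 6 + 4 + 7 = 30 ≤ 32, user value 3 + 3 + 10 + 9 = 25.
Best is Q, Z, H, and R with total user value 26.

26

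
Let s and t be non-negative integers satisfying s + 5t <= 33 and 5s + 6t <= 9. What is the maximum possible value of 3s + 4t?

Relaxing integrality, the LP optimum is 6.00 at (s,t) = (0, 1.5), which is not an integer point.
(s,t)=(0,1): 1·0+5·1=5≤33, 5·0+6·1=6≤9, objective 4.
(s,t)=(1,0): 1·1+5·0=1≤33, 5·1+6·0=5≤9, objective 3.
(s,t)=(0,0): 1·0+5·0=0≤33, 5·0+6·0=0≤9, objective 0.
No feasible integer point exceeds 4.

4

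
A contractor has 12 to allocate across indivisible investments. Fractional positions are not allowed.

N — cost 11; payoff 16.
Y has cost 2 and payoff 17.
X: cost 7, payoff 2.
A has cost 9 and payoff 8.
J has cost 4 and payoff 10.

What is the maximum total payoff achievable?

This is a 0-1 knapsack instance.
Allowing fractional choices, the relaxed optimum would be about 35.7, but investments are indivisible.
Y + A: cost 2 + 9 = 11 ≤ 12, payoff 17 + 8 = 25.
Y + J: cost 2 + 4 = 6 ≤ 12, payoff 17 + 10 = 27.
Best is Y and J with total payoff 27.

27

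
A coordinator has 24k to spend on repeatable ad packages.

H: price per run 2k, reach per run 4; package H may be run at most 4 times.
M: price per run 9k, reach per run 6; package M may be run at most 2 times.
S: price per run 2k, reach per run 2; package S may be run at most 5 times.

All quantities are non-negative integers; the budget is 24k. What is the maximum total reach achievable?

This is a bounded integer knapsack.
4×H, 1×M, and 3×S: price 23 ≤ 24, reach 4·4 + 1·6 + 3·2 = 28.
3×H, 1×M, and 4×S: price 23 ≤ 24, reach 3·4 + 1·6 + 4·2 = 26.
Best is 28.

28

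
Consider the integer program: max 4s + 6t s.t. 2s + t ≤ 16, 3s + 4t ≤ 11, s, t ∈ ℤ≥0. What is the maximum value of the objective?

16

Relaxing integrality, the LP optimum is 16.50 at (s,t) = (0, 2.75), which is not an integer point.
(s,t)=(1,2): 2·1+1·2=4≤16, 3·1+4·2=11≤11, objective 16.
(s,t)=(2,1): 2·2+1·1=5≤16, 3·2+4·1=10≤11, objective 14.
(s,t)=(0,2): 2·0+1·2=2≤16, 3·0+4·2=8≤11, objective 12.
No feasible integer point exceeds 16.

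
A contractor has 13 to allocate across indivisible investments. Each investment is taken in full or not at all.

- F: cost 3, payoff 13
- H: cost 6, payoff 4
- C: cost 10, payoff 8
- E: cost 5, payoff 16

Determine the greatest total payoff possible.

29

Take F and E: cost 3 + 5 = 8 ≤ 13, payoff 13 + 16 = 29.
No other feasible combination does better.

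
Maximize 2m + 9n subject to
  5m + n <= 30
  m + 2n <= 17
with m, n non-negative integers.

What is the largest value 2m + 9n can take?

Relaxing integrality, the LP optimum is 76.50 at (m,n) = (0, 8.5), which is not an integer point.
(m,n)=(1,8) is feasible, giving 74.
(m,n)=(0,8) is feasible, giving 72.
(m,n)=(2,7) is feasible, giving 67.
Maximum is 74 at (m,n)=(1,8).

74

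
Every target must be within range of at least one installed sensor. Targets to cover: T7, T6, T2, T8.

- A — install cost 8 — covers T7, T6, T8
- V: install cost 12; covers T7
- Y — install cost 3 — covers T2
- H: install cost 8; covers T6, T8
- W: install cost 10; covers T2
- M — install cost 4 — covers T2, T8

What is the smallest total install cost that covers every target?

11

The greedy cost-per-new-target heuristic would pick M and A for 12, but a cheaper cover exists.
Choose A and Y: together they cover T7, T6, T2, T8 — every target.
Total install cost: 8 + 3 = 11.
No cover costs less than 11.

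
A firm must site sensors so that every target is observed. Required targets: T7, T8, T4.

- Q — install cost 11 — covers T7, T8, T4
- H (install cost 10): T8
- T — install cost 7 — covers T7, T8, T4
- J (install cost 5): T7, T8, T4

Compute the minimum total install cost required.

5

J alone covers T7, T8, T4 — every target.
Total install cost: 5.
No cover costs less than 5.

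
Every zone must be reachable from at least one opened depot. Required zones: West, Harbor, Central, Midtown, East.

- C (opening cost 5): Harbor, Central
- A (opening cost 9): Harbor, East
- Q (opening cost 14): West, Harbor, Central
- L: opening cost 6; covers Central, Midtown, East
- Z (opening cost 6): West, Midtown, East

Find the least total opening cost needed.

11

This is a weighted set-cover instance.
The greedy cost-per-new-zone heuristic would pick L, C, and Z for 17, but a cheaper cover exists.
Choose C and Z: together they cover West, Harbor, Central, Midtown, East — every zone.
Total opening cost: 5 + 6 = 11.
No cover costs less than 11.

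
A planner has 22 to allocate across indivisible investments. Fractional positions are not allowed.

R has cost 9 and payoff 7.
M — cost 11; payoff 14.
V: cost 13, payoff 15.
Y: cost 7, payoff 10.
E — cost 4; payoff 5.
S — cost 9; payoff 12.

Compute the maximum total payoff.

29

Take M, Y, and E: cost 11 + 7 + 4 = 22 ≤ 22, payoff 14 + 10 + 5 = 29.
No other feasible combination does better.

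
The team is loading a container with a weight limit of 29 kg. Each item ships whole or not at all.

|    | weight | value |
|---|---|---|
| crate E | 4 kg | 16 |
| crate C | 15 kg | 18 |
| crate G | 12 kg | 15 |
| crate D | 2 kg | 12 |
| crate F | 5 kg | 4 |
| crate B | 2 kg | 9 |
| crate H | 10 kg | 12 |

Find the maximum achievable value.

crate E + crate G + crate D + crate F + crate B: weight 4 + 12 + 2 + 5 + 2 = 25 ≤ 29, value 16 + 15 + 12 + 4 + 9 = 56.
crate E + crate C + crate D + crate F + crate B: weight 4 + 15 + 2 + 5 + 2 = 28 ≤ 29, value 16 + 18 + 12 + 4 + 9 = 59.
Best is crate E, crate C, crate D, crate F, and crate B with total value 59.

59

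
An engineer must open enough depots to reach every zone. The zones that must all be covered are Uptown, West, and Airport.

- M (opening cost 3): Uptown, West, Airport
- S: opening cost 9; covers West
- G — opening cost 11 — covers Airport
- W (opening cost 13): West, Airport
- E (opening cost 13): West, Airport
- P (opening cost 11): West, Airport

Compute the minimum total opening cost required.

3

This is a weighted set-cover instance.
M alone covers Uptown, West, Airport — every zone.
Total opening cost: 3.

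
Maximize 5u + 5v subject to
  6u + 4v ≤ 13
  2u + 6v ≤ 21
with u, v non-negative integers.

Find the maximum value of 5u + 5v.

15

(u,v)=(0,3): 6·0+4·3=12≤13, 2·0+6·3=18≤21, objective 15.
(u,v)=(0,2): 6·0+4·2=8≤13, 2·0+6·2=12≤21, objective 10.
No feasible integer point exceeds 15.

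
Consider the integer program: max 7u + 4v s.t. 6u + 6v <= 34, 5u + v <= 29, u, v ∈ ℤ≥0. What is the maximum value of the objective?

35

(u,v)=(5,0): 6·5+6·0=30≤34, 5·5+1·0=25≤29, objective 35.
(u,v)=(4,1): 6·4+6·1=30≤34, 5·4+1·1=21≤29, objective 32.
(u,v)=(4,0): 6·4+6·0=24≤34, 5·4+1·0=20≤29, objective 28.
The best lattice point is (5,0), giving 35.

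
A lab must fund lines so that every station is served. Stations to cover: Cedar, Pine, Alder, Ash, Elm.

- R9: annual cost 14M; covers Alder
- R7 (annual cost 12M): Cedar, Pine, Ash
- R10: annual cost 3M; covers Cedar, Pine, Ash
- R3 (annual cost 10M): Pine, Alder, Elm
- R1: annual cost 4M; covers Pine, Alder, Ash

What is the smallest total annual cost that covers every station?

13

This is an integer covering problem.
Choose R10 and R3: together they cover Cedar, Pine, Alder, Ash, Elm — every station.
Total annual cost: 3 + 10 = 13.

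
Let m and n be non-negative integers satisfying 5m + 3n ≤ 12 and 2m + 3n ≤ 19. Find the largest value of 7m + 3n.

Relaxing integrality, the LP optimum is 16.80 at (m,n) = (2.4, 0), which is not an integer point.
(m,n)=(2,0): 5·2+3·0=10≤12, 2·2+3·0=4≤19, objective 14.
(m,n)=(1,1): 5·1+3·1=8≤12, 2·1+3·1=5≤19, objective 10.
No feasible integer point exceeds 14.

14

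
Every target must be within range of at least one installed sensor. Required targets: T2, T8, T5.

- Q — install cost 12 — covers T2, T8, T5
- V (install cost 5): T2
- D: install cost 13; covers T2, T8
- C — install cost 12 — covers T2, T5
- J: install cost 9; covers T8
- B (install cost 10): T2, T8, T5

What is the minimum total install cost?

10

B alone covers T2, T8, T5 — every target.
Total install cost: 10.
No cover costs less than 10.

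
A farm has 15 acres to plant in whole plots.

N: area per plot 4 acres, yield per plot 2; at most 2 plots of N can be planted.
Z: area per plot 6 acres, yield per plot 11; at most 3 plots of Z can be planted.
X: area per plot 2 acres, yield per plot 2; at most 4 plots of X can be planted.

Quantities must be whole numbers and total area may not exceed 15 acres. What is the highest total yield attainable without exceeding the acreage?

24

2×Z: area 12 ≤ 15, yield 2·11 = 22.
2×Z and 1×X: area 14 ≤ 15, yield 2·11 + 1·2 = 24.
Best is 24.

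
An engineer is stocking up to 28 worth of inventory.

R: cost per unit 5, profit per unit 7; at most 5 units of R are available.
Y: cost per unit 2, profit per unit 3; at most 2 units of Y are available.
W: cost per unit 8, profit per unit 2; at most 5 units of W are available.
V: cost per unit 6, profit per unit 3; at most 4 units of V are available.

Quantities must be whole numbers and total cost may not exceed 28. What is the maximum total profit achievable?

5×R and 1×Y: cost 27 ≤ 28, profit 5·7 + 1·3 = 38.
5×R: cost 25 ≤ 28, profit 5·7 = 35.
Best is 38.

38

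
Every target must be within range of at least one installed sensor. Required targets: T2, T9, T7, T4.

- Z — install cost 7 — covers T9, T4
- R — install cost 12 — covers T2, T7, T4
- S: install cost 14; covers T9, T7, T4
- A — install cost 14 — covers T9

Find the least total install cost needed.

This is a weighted set-cover instance.
Choose Z and R: together they cover T2, T9, T7, T4 — every target.
Total install cost: 7 + 12 = 19.
No cover costs less than 19.

19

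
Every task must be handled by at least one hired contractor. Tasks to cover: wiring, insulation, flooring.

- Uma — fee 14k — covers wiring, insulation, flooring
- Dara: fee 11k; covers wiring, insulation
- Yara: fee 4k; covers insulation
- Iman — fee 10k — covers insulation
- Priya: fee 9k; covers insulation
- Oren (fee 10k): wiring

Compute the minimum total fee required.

14

The greedy cost-per-new-task heuristic would pick Yara and Uma for 18, but a cheaper cover exists.
Uma alone covers wiring, insulation, flooring — every task.
Total fee: 14.
No cover costs less than 14.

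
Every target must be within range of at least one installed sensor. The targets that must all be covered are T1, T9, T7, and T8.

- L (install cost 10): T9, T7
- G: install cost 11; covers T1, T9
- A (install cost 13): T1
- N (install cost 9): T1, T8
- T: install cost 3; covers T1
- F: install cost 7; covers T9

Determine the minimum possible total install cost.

The greedy cost-per-new-target heuristic would pick T, L, and N for 22, but a cheaper cover exists.
Choose L and N: together they cover T1, T9, T7, T8 — every target.
Total install cost: 10 + 9 = 19.
No cover costs less than 19.

19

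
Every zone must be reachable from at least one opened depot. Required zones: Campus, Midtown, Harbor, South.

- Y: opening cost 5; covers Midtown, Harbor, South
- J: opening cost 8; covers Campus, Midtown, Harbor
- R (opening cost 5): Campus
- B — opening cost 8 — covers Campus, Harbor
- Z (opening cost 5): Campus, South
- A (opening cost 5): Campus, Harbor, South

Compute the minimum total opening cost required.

10

Choose Y and R: together they cover Campus, Midtown, Harbor, South — every zone.
Total opening cost: 5 + 5 = 10.
No cover costs less than 10.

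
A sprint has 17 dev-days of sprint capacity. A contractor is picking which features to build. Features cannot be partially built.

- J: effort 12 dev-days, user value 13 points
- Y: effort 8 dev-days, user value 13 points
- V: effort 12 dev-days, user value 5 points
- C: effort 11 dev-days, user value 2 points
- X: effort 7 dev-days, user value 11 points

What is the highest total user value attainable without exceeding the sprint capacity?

24

Y + X: effort 8 + 7 = 15 ≤ 17, user value 13 + 11 = 24.
Y: effort 8 ≤ 17, user value 13.
J: effort 12 ≤ 17, user value 13.
Best is Y and X with total user value 24.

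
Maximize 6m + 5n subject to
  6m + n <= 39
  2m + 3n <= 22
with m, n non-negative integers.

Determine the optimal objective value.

The continuous relaxation peaks at (5.94, 3.38) with value 52.50; rounding to a feasible lattice point costs some objective.
(m,n)=(6,3) is feasible, giving 51.
(m,n)=(5,4) is feasible, giving 50.
(m,n)=(6,2) is feasible, giving 46.
(m,n)=(5,3) is feasible, giving 45.
No feasible integer point exceeds 51.

51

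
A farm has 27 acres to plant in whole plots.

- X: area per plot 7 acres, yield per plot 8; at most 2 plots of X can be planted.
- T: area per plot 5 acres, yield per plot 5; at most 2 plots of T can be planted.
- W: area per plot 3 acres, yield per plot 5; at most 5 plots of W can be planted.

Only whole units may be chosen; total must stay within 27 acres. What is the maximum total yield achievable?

1×X, 1×T, and 5×W: area 27 ≤ 27, yield 1·8 + 1·5 + 5·5 = 38.
2×X and 4×W: area 26 ≤ 27, yield 2·8 + 4·5 = 36.
Best is 38.

38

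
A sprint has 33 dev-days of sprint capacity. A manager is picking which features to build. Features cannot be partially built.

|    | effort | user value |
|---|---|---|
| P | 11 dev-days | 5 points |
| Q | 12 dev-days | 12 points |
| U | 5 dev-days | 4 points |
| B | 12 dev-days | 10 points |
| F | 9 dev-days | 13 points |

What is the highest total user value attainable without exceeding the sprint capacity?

35

P + Q + F: effort 11 + 12 + 9 = 32 ≤ 33, user value 5 + 12 + 13 = 30.
Q + U + F: effort 12 + 5 + 9 = 26 ≤ 33, user value 12 + 4 + 13 = 29.
Q + B + F: effort 12 + 12 + 9 = 33 ≤ 33, user value 12 + 10 + 13 = 35.
Best is Q, B, and F with total user value 35.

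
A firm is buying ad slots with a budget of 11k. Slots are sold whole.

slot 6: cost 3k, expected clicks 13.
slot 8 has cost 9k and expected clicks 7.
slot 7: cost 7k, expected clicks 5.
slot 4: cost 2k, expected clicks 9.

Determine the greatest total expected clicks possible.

22

slot 8 + slot 4: cost 9 + 2 = 11 ≤ 11, expected clicks 7 + 9 = 16.
slot 6 + slot 4: cost 3 + 2 = 5 ≤ 11, expected clicks 13 + 9 = 22.
slot 6 + slot 7: cost 3 + 7 = 10 ≤ 11, expected clicks 13 + 5 = 18.
Best is slot 6 and slot 4 with total expected clicks 22.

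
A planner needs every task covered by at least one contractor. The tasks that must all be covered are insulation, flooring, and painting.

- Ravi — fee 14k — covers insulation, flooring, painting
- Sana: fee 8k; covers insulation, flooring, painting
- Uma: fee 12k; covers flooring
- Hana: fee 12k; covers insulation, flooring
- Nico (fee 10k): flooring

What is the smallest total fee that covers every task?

8

Sana alone covers insulation, flooring, painting — every task.
Total fee: 8.
No cover costs less than 8.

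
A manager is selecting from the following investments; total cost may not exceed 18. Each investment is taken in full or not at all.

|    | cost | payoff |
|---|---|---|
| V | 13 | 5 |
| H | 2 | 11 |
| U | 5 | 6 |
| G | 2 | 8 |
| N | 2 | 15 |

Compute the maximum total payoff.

H + U + G + N: cost 2 + 5 + 2 + 2 = 11 ≤ 18, payoff 11 + 6 + 8 + 15 = 40.
H + G + N: cost 2 + 2 + 2 = 6 ≤ 18, payoff 11 + 8 + 15 = 34.
Best is H, U, G, and N with total payoff 40.

40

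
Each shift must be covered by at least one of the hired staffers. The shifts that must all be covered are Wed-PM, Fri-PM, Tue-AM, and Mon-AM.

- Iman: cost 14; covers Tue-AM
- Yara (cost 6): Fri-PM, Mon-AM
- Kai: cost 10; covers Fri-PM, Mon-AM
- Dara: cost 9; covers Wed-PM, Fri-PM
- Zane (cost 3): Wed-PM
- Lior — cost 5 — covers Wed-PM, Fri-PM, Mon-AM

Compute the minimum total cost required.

19

Choose Iman and Lior: together they cover Wed-PM, Fri-PM, Tue-AM, Mon-AM — every shift.
Total cost: 14 + 5 = 19.
No cover costs less than 19.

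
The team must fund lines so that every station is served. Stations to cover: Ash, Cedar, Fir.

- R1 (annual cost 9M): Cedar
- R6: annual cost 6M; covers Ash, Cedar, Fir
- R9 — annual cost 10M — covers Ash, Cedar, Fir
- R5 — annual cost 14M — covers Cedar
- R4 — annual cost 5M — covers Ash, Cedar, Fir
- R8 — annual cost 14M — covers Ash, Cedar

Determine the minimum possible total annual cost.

5

R4 alone covers Ash, Cedar, Fir — every station.
Total annual cost: 5.
No cover costs less than 5.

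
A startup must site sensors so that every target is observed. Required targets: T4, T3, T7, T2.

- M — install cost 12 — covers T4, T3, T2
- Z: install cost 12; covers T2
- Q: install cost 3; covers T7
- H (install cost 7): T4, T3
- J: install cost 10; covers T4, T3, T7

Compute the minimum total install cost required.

The greedy cost-per-new-target heuristic would pick Q, H, and M for 22, but a cheaper cover exists.
Choose M and Q: together they cover T4, T3, T7, T2 — every target.
Total install cost: 12 + 3 = 15.
No cover costs less than 15.

15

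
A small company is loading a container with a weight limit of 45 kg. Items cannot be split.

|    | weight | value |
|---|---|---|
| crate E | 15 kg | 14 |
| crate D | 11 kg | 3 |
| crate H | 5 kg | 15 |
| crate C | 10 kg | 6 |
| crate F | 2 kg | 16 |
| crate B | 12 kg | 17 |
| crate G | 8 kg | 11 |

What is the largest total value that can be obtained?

Allowing fractional choices, the relaxed optimum would be about 74.8, but items are indivisible.
crate H + crate C + crate F + crate B + crate G: weight 5 + 10 + 2 + 12 + 8 = 37 ≤ 45, value 15 + 6 + 16 + 17 + 11 = 65.
crate E + crate H + crate F + crate B + crate G: weight 15 + 5 + 2 + 12 + 8 = 42 ≤ 45, value 14 + 15 + 16 + 17 + 11 = 73.
crate E + crate H + crate C + crate F + crate B: weight 15 + 5 + 10 + 2 + 12 = 44 ≤ 45, value 14 + 15 + 6 + 16 + 17 = 68.
Best is crate E, crate H, crate F, crate B, and crate G with total value 73.

73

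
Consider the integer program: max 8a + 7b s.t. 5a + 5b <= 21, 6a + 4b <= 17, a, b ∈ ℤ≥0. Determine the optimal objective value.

The continuous relaxation peaks at (0.1, 4.1) with value 29.50; rounding to a feasible lattice point costs some objective.
(a,b)=(0,4) is feasible, giving 28.
(a,b)=(0,3) is feasible, giving 21.
Maximum is 28 at (a,b)=(0,4).

28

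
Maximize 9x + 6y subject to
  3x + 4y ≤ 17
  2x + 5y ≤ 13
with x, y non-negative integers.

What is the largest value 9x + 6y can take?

45

(x,y)=(5,0): 3·5+4·0=15≤17, 2·5+5·0=10≤13, objective 45.
(x,y)=(4,1): 3·4+4·1=16≤17, 2·4+5·1=13≤13, objective 42.
(x,y)=(4,0): 3·4+4·0=12≤17, 2·4+5·0=8≤13, objective 36.
The best lattice point is (5,0), giving 45.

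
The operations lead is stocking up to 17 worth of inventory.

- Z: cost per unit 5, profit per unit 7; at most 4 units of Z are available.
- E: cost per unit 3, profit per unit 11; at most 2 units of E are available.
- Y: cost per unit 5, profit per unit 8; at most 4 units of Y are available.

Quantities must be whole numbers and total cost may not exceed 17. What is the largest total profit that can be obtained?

38

E has the best ratio (11/3); taking only E gives at most 2×11 = 22 (stopped by the supply cap of 2).
Mixing does better — 2×E and 2×Y: cost 16 ≤ 17, profit 2·11 + 2·8 = 38.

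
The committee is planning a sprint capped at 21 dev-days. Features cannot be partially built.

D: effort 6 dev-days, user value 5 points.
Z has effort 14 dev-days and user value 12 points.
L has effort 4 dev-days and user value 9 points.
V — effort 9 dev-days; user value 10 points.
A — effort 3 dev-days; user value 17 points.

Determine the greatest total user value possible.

Z + L + A: effort 14 + 4 + 3 = 21 ≤ 21, user value 12 + 9 + 17 = 38.
L + V + A: effort 4 + 9 + 3 = 16 ≤ 21, user value 9 + 10 + 17 = 36.
D + V + A: effort 6 + 9 + 3 = 18 ≤ 21, user value 5 + 10 + 17 = 32.
Best is Z, L, and A with total user value 38.

38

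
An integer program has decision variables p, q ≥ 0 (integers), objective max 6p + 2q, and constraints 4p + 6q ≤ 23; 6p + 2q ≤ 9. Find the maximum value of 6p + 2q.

8

Relaxing integrality, the LP optimum is 9.00 at (p,q) = (1.5, 0), which is not an integer point.
(p,q)=(1,1): 4·1+6·1=10≤23, 6·1+2·1=8≤9, objective 8.
(p,q)=(1,0): 4·1+6·0=4≤23, 6·1+2·0=6≤9, objective 6.
(p,q)=(0,2): 4·0+6·2=12≤23, 6·0+2·2=4≤9, objective 4.
(p,q)=(0,1): 4·0+6·1=6≤23, 6·0+2·1=2≤9, objective 2.
No feasible integer point exceeds 8.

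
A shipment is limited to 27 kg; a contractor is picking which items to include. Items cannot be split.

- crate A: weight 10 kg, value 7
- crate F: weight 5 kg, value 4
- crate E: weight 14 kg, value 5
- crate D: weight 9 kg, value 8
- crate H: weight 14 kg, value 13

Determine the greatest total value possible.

Allowing fractional choices, the relaxed optimum would be about 24.2, but items are indivisible.
crate A + crate F + crate D: weight 10 + 5 + 9 = 24 ≤ 27, value 7 + 4 + 8 = 19.
crate D + crate H: weight 9 + 14 = 23 ≤ 27, value 8 + 13 = 21.
crate A + crate H: weight 10 + 14 = 24 ≤ 27, value 7 + 13 = 20.
Best is crate D and crate H with total value 21.

21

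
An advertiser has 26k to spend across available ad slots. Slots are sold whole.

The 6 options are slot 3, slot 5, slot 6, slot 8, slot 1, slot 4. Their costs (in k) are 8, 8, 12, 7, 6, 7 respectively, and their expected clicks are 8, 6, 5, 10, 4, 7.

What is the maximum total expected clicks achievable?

Allowing fractional choices, the relaxed optimum would be about 28.0, but ad slots are indivisible.
slot 3 + slot 5 + slot 8: cost 8 + 8 + 7 = 23 ≤ 26, expected clicks 8 + 6 + 10 = 24.
slot 3 + slot 8 + slot 4: cost 8 + 7 + 7 = 22 ≤ 26, expected clicks 8 + 10 + 7 = 25.
slot 5 + slot 8 + slot 4: cost 8 + 7 + 7 = 22 ≤ 26, expected clicks 6 + 10 + 7 = 23.
Best is slot 3, slot 8, and slot 4 with total expected clicks 25.

25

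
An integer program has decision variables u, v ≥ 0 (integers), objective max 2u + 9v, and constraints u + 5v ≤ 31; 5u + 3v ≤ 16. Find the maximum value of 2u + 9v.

45

(u,v)=(0,5): 1·0+5·5=25≤31, 5·0+3·5=15≤16, objective 45.
(u,v)=(0,4): 1·0+5·4=20≤31, 5·0+3·4=12≤16, objective 36.
No feasible integer point exceeds 45.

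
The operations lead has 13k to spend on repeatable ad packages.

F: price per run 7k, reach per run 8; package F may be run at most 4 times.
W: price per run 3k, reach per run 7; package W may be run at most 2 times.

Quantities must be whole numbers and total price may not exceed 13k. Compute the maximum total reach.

1×F and 2×W: price 13 ≤ 13, reach 1·8 + 2·7 = 22.
1×F and 1×W: price 10 ≤ 13, reach 1·8 + 1·7 = 15.
Best is 22.

22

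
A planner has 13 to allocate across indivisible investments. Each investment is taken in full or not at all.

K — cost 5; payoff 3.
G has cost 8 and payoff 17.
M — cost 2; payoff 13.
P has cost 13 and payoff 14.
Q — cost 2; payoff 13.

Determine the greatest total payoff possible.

Treat it as a binary knapsack problem.
G + Q: cost 8 + 2 = 10 ≤ 13, payoff 17 + 13 = 30.
G + M + Q: cost 8 + 2 + 2 = 12 ≤ 13, payoff 17 + 13 + 13 = 43.
G + M: cost 8 + 2 = 10 ≤ 13, payoff 17 + 13 = 30.
Best is G, M, and Q with total payoff 43.

43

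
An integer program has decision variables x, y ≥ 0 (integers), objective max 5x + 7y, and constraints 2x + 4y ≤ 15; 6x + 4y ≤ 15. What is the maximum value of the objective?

21

Relaxing integrality, the LP optimum is 26.25 at (x,y) = (0, 3.75), which is not an integer point.
(x,y)=(0,3): 2·0+4·3=12≤15, 6·0+4·3=12≤15, objective 21.
(x,y)=(1,2): 2·1+4·2=10≤15, 6·1+4·2=14≤15, objective 19.
(x,y)=(0,2): 2·0+4·2=8≤15, 6·0+4·2=8≤15, objective 14.
Maximum is 21 at (x,y)=(0,3).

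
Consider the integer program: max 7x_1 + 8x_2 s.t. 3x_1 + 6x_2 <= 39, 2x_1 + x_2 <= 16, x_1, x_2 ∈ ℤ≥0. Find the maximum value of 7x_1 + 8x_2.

67

(x_1,x_2)=(5,4): 3·5+6·4=39≤39, 2·5+1·4=14≤16, objective 67.
(x_1,x_2)=(6,3): 3·6+6·3=36≤39, 2·6+1·3=15≤16, objective 66.
(x_1,x_2)=(7,2): 3·7+6·2=33≤39, 2·7+1·2=16≤16, objective 65.
No feasible integer point exceeds 67.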